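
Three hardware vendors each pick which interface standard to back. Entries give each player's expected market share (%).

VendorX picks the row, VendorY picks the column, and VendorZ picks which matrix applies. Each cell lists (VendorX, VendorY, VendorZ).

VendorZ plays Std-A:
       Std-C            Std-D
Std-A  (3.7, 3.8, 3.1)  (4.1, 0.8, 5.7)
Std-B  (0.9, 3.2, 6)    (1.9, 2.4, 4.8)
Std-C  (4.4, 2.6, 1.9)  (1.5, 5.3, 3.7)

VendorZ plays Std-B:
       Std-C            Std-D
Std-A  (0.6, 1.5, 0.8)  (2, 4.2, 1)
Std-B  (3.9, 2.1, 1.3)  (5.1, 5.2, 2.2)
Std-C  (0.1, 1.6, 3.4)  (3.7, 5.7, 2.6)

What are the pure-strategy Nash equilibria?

For each strategy profile, look for a profitable unilateral deviation.
(Std-A, Std-C, Std-A): VendorX can switch to Std-C (3.7 → 4.4). Not NE.
(Std-A, Std-C, Std-B): VendorX can switch to Std-B (0.6 → 3.9). Not NE.
(Std-A, Std-D, Std-A): VendorY can switch to Std-C (0.8 → 3.8). Not NE.
(Std-A, Std-D, Std-B): VendorX can switch to Std-B (2 → 5.1). Not NE.
(Std-B, Std-C, Std-A): VendorX can switch to Std-A (0.9 → 3.7). Not NE.
(Std-B, Std-C, Std-B): VendorY can switch to Std-D (2.1 → 5.2). Not NE.
(Std-B, Std-D, Std-A): VendorX can switch to Std-A (1.9 → 4.1). Not NE.
(Std-B, Std-D, Std-B): VendorZ can switch to Std-A (2.2 → 4.8). Not NE.
(The remaining 4 profiles each have a profitable deviation by the same check.)

No pure-strategy Nash equilibrium.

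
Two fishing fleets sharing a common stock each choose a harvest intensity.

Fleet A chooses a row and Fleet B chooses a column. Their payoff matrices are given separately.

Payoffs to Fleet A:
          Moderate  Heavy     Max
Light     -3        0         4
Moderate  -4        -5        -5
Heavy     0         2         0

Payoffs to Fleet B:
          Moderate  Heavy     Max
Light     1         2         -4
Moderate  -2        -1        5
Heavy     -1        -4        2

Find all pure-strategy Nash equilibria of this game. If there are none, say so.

none

(Light, Moderate): Fleet A can switch to Heavy (-3 → 0). Not NE.
(Light, Heavy): Fleet A can switch to Heavy (0 → 2). Not NE.
(Light, Max): Fleet B can switch to Moderate (-4 → 1). Not NE.
(Moderate, Moderate): Fleet A can switch to Light (-4 → -3). Not NE.
(Moderate, Heavy): Fleet A can switch to Light (-5 → 0). Not NE.
(Moderate, Max): Fleet A can switch to Light (-5 → 4). Not NE.
(Heavy, Moderate): Fleet B can switch to Max (-1 → 2). Not NE.
(Heavy, Heavy): Fleet B can switch to Moderate (-4 → -1). Not NE.
(The remaining 1 profile has a profitable deviation by the same check.)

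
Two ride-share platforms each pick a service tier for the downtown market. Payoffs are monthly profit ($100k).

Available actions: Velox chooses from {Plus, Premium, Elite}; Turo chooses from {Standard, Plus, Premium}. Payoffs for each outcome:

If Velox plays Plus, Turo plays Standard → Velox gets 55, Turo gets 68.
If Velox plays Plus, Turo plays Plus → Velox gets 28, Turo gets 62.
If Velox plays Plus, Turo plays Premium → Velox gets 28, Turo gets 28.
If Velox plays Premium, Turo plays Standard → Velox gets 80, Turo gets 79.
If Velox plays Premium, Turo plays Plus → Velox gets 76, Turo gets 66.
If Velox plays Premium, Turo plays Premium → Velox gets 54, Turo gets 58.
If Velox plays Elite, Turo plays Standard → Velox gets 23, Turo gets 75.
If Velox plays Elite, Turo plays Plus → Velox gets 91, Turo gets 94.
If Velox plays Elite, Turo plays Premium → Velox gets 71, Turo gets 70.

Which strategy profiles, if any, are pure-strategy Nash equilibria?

Pure-strategy Nash equilibria: (Premium, Standard), (Elite, Plus)

Mark each player's best response to every combination of opponents' strategies; a profile where every player is best-responding is a pure Nash equilibrium.
Velox against Standard: payoffs 55, 80, 23 → best response Premium.
Velox against Plus: payoffs 28, 76, 91 → best response Elite.
Velox against Premium: payoffs 28, 54, 71 → best response Elite.
Turo against Plus: payoffs 68, 62, 28 → best response Standard.
Turo against Premium: payoffs 79, 66, 58 → best response Standard.
Turo against Elite: payoffs 75, 94, 70 → best response Plus.
Mutual best responses: (Premium, Standard); (Elite, Plus).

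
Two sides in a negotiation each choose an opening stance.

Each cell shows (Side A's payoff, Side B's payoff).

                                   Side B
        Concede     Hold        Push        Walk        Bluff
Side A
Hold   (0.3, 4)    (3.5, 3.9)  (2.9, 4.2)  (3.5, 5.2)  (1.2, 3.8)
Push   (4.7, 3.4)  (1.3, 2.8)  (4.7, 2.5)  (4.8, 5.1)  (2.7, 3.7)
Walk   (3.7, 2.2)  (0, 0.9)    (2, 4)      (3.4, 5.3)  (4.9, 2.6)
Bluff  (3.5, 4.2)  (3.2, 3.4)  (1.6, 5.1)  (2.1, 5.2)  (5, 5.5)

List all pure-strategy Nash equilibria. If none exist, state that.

For each strategy profile, look for a profitable unilateral deviation.
(Hold, Concede): Side A can switch to Push (0.3 → 4.7). Not NE.
(Hold, Hold): Side B can switch to Concede (3.9 → 4). Not NE.
(Hold, Push): Side A can switch to Push (2.9 → 4.7). Not NE.
(Hold, Walk): Side A can switch to Push (3.5 → 4.8). Not NE.
(Hold, Bluff): Side A can switch to Push (1.2 → 2.7). Not NE.
(Push, Concede): Side B can switch to Walk (3.4 → 5.1). Not NE.
(Push, Walk): Side A gets 4.8, best alternative 3.5; Side B gets 5.1, best alternative 3.7. No profitable deviation — NE.
(Bluff, Bluff): Side A gets 5, best alternative 4.9; Side B gets 5.5, best alternative 5.2. No profitable deviation — NE.
(The remaining 12 profiles each have a profitable deviation by the same check.)

(Push, Walk); (Bluff, Bluff)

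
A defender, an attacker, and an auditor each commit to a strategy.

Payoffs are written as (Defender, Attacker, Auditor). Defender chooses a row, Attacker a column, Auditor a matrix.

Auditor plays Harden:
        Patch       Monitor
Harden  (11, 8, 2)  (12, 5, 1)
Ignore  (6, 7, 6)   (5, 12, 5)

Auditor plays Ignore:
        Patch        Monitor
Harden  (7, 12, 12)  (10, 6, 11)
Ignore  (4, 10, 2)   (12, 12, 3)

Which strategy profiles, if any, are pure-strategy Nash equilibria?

The unique pure-strategy Nash equilibrium is (Harden, Patch, Ignore).

Check each profile: it is a Nash equilibrium iff no player can strictly gain by switching unilaterally.
(Harden, Patch, Harden): Auditor can switch to Ignore (2 → 12). Not NE.
(Harden, Patch, Ignore): Defender gets 7, best alternative 4; Attacker gets 12, best alternative 6; Auditor gets 12, best alternative 2. No profitable deviation — NE.
(Harden, Monitor, Harden): Attacker can switch to Patch (5 → 8). Not NE.
(Harden, Monitor, Ignore): Defender can switch to Ignore (10 → 12). Not NE.
(Ignore, Patch, Harden): Defender can switch to Harden (6 → 11). Not NE.
(Ignore, Patch, Ignore): Defender can switch to Harden (4 → 7). Not NE.
(Ignore, Monitor, Harden): Defender can switch to Harden (5 → 12). Not NE.
(Ignore, Monitor, Ignore): Auditor can switch to Harden (3 → 5). Not NE.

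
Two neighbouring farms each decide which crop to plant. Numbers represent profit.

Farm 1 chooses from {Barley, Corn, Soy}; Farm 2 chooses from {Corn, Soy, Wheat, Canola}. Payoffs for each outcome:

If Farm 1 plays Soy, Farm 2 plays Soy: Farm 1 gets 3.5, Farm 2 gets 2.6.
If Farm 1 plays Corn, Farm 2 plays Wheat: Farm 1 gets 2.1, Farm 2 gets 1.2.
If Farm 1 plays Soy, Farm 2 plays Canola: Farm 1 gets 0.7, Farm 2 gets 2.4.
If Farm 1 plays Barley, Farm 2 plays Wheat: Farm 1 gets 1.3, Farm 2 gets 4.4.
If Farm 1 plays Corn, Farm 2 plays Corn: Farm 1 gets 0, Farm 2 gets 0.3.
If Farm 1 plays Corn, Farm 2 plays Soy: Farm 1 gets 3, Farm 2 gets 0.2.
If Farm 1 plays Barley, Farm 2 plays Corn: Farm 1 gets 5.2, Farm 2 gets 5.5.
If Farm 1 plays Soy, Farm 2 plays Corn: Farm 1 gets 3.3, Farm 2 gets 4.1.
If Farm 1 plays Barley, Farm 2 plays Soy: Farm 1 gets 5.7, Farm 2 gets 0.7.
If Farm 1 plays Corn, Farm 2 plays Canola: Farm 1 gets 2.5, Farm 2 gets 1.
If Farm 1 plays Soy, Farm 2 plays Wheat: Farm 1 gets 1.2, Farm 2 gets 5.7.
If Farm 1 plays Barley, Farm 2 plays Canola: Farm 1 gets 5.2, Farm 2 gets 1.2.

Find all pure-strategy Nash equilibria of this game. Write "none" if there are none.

Check each profile: it is a Nash equilibrium iff no player can strictly gain by switching unilaterally.
(Barley, Corn): Farm 1 gets 5.2, best alternative 3.3; Farm 2 gets 5.5, best alternative 4.4. No profitable deviation — NE.
(Barley, Soy): Farm 2 can switch to Corn (0.7 → 5.5). Not NE.
(Barley, Wheat): Farm 1 can switch to Corn (1.3 → 2.1). Not NE.
(Barley, Canola): Farm 2 can switch to Corn (1.2 → 5.5). Not NE.
(Corn, Corn): Farm 1 can switch to Barley (0 → 5.2). Not NE.
(Corn, Soy): Farm 1 can switch to Barley (3 → 5.7). Not NE.
(Corn, Wheat): Farm 1 gets 2.1, best alternative 1.3; Farm 2 gets 1.2, best alternative 1. No profitable deviation — NE.
(Corn, Canola): Farm 1 can switch to Barley (2.5 → 5.2). Not NE.
(Soy, Corn): Farm 1 can switch to Barley (3.3 → 5.2). Not NE.
(Soy, Soy): Farm 1 can switch to Barley (3.5 → 5.7). Not NE.
(Soy, Wheat): Farm 1 can switch to Barley (1.2 → 1.3). Not NE.
(Soy, Canola): Farm 1 can switch to Barley (0.7 → 5.2). Not NE.

The pure Nash equilibria are (Barley, Corn) and (Corn, Wheat).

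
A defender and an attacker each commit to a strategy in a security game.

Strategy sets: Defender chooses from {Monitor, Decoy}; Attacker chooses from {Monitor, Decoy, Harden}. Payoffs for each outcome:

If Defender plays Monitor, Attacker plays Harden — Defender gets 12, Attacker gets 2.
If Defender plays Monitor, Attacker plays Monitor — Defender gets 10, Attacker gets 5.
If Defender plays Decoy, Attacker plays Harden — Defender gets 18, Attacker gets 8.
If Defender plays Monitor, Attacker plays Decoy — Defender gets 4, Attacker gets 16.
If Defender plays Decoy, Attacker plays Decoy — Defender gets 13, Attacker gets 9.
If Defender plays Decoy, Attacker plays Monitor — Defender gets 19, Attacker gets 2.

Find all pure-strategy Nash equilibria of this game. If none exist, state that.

The unique pure-strategy Nash equilibrium is (Decoy, Decoy).

(Monitor, Monitor): Defender can switch to Decoy (10 → 19). Not NE.
(Monitor, Decoy): Defender can switch to Decoy (4 → 13). Not NE.
(Monitor, Harden): Defender can switch to Decoy (12 → 18). Not NE.
(Decoy, Monitor): Attacker can switch to Decoy (2 → 9). Not NE.
(Decoy, Decoy): Defender gets 13, best alternative 4; Attacker gets 9, best alternative 8. No profitable deviation — NE.
(Decoy, Harden): Attacker can switch to Decoy (8 → 9). Not NE.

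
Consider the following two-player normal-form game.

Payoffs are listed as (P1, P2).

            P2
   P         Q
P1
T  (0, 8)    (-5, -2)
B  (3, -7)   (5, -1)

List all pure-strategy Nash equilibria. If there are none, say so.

Pure NE: (B, Q)

(T, P): P1 can switch to B (0 → 3). Not NE.
(T, Q): P1 can switch to B (-5 → 5). Not NE.
(B, P): P2 can switch to Q (-7 → -1). Not NE.
(B, Q): P1 gets 5, best alternative -5; P2 gets -1, best alternative -7. No profitable deviation — NE.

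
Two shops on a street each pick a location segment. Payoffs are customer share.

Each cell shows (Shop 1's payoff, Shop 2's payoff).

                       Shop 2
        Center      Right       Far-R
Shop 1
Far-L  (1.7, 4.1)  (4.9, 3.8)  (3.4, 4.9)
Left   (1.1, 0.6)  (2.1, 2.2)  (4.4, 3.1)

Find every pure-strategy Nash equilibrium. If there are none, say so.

(Far-L, Center): Shop 2 can switch to Far-R (4.1 → 4.9). Not NE.
(Far-L, Right): Shop 2 can switch to Center (3.8 → 4.1). Not NE.
(Far-L, Far-R): Shop 1 can switch to Left (3.4 → 4.4). Not NE.
(Left, Center): Shop 1 can switch to Far-L (1.1 → 1.7). Not NE.
(Left, Right): Shop 1 can switch to Far-L (2.1 → 4.9). Not NE.
(Left, Far-R): Shop 1 gets 4.4, best alternative 3.4; Shop 2 gets 3.1, best alternative 2.2. No profitable deviation — NE.

(Left, Far-R)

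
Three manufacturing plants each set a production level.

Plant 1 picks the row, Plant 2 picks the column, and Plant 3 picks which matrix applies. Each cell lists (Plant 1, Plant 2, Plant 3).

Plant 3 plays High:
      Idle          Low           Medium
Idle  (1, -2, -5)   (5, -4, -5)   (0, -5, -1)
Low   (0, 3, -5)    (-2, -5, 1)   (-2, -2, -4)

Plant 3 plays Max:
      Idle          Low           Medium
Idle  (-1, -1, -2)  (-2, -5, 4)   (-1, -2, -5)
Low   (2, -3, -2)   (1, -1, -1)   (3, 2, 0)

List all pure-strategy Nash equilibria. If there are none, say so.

The unique pure-strategy Nash equilibrium is (Low, Medium, Max).

(Idle, Idle, High): Plant 3 can switch to Max (-5 → -2). Not NE.
(Idle, Idle, Max): Plant 1 can switch to Low (-1 → 2). Not NE.
(Idle, Low, High): Plant 2 can switch to Idle (-4 → -2). Not NE.
(Idle, Low, Max): Plant 1 can switch to Low (-2 → 1). Not NE.
(Idle, Medium, High): Plant 2 can switch to Idle (-5 → -2). Not NE.
(Idle, Medium, Max): Plant 1 can switch to Low (-1 → 3). Not NE.
(Low, Idle, High): Plant 1 can switch to Idle (0 → 1). Not NE.
(Low, Idle, Max): Plant 2 can switch to Low (-3 → -1). Not NE.
(Low, Low, High): Plant 1 can switch to Idle (-2 → 5). Not NE.
(Low, Low, Max): Plant 2 can switch to Medium (-1 → 2). Not NE.
(Low, Medium, Max): Plant 1 gets 3, best alternative -1; Plant 2 gets 2, best alternative -1; Plant 3 gets 0, best alternative -4. No profitable deviation — NE.
(The remaining 1 profile has a profitable deviation by the same check.)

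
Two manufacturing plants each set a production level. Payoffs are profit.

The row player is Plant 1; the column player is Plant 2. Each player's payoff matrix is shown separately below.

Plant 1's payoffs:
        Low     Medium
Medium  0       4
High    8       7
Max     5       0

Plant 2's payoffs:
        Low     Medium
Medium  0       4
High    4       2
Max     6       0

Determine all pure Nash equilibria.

Pure NE: (High, Low)

Mark each player's best response to every combination of opponents' strategies; a profile where every player is best-responding is a pure Nash equilibrium.
Plant 1 against Low: payoffs 0, 8, 5 → best response High.
Plant 1 against Medium: payoffs 4, 7, 0 → best response High.
Plant 2 against Medium: payoffs 0, 4 → best response Medium.
Plant 2 against High: payoffs 4, 2 → best response Low.
Plant 2 against Max: payoffs 6, 0 → best response Low.
Mutual best responses: (High, Low).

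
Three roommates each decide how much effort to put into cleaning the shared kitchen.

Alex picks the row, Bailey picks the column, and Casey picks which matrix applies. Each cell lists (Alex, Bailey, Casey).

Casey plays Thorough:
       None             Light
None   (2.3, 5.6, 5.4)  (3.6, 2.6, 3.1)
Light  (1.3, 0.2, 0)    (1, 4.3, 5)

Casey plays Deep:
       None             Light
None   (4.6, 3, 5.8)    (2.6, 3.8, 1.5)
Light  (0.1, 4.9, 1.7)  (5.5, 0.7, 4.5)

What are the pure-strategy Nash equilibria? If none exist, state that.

For each strategy profile, look for a profitable unilateral deviation.
(None, None, Thorough): Casey can switch to Deep (5.4 → 5.8). Not NE.
(None, None, Deep): Bailey can switch to Light (3 → 3.8). Not NE.
(None, Light, Thorough): Bailey can switch to None (2.6 → 5.6). Not NE.
(None, Light, Deep): Alex can switch to Light (2.6 → 5.5). Not NE.
(Light, None, Thorough): Alex can switch to None (1.3 → 2.3). Not NE.
(Light, None, Deep): Alex can switch to None (0.1 → 4.6). Not NE.
(Light, Light, Thorough): Alex can switch to None (1 → 3.6). Not NE.
(Light, Light, Deep): Bailey can switch to None (0.7 → 4.9). Not NE.

This game has no pure Nash equilibrium.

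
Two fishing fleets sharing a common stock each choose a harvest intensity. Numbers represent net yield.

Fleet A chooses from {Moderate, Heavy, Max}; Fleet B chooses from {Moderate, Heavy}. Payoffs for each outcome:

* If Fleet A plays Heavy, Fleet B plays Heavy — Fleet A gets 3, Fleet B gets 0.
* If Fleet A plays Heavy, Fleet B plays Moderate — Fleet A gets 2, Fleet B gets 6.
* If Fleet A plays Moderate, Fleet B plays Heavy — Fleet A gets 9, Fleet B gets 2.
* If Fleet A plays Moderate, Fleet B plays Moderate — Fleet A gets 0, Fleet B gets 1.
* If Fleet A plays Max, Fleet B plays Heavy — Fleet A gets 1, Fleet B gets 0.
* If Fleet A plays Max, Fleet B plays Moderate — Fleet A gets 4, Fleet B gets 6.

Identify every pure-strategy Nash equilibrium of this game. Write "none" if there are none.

Pure-strategy Nash equilibria: (Moderate, Heavy); (Max, Moderate)

For each player, find the best response to each opponent profile; mutual best responses are the pure NE.
Fleet A against Moderate: payoffs 0, 2, 4 → best response Max.
Fleet A against Heavy: payoffs 9, 3, 1 → best response Moderate.
Fleet B against Moderate: payoffs 1, 2 → best response Heavy.
Fleet B against Heavy: payoffs 6, 0 → best response Moderate.
Fleet B against Max: payoffs 6, 0 → best response Moderate.
Mutual best responses: (Moderate, Heavy); (Max, Moderate).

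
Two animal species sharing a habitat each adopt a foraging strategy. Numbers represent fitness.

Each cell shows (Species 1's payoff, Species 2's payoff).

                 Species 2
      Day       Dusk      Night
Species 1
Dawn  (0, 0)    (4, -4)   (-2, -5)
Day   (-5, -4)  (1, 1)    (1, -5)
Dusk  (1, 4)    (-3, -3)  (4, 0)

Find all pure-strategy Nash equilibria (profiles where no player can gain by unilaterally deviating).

(Dawn, Day): Species 1 can switch to Dusk (0 → 1). Not NE.
(Dawn, Dusk): Species 2 can switch to Day (-4 → 0). Not NE.
(Dawn, Night): Species 1 can switch to Day (-2 → 1). Not NE.
(Day, Day): Species 1 can switch to Dawn (-5 → 0). Not NE.
(Day, Dusk): Species 1 can switch to Dawn (1 → 4). Not NE.
(Day, Night): Species 1 can switch to Dusk (1 → 4). Not NE.
(Dusk, Day): Species 1 gets 1, best alternative 0; Species 2 gets 4, best alternative 0. No profitable deviation — NE.
(Dusk, Dusk): Species 1 can switch to Dawn (-3 → 4). Not NE.
(Dusk, Night): Species 2 can switch to Day (0 → 4). Not NE.

The unique pure-strategy Nash equilibrium is (Dusk, Day).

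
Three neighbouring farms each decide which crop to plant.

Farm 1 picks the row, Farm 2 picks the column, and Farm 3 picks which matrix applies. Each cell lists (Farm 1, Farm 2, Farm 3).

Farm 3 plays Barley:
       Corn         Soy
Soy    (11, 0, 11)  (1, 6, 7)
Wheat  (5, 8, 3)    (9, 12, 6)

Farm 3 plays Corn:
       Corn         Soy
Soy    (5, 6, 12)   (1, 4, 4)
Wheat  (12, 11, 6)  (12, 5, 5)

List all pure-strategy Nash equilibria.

For each player, find the best response to each opponent profile; mutual best responses are the pure NE.
Farm 1 against (Corn, Barley): payoffs 11, 5 → best response Soy.
Farm 1 against (Corn, Corn): payoffs 5, 12 → best response Wheat.
Farm 1 against (Soy, Barley): payoffs 1, 9 → best response Wheat.
Farm 1 against (Soy, Corn): payoffs 1, 12 → best response Wheat.
Farm 2 against (Soy, Barley): payoffs 0, 6 → best response Soy.
Farm 2 against (Soy, Corn): payoffs 6, 4 → best response Corn.
Farm 2 against (Wheat, Barley): payoffs 8, 12 → best response Soy.
Farm 2 against (Wheat, Corn): payoffs 11, 5 → best response Corn.
Farm 3 against (Soy, Corn): payoffs 11, 12 → best response Corn.
Farm 3 against (Soy, Soy): payoffs 7, 4 → best response Barley.
Farm 3 against (Wheat, Corn): payoffs 3, 6 → best response Corn.
Farm 3 against (Wheat, Soy): payoffs 6, 5 → best response Barley.
Mutual best responses: (Wheat, Corn, Corn); (Wheat, Soy, Barley).

Pure-strategy Nash equilibria: (Wheat, Corn, Corn), (Wheat, Soy, Barley)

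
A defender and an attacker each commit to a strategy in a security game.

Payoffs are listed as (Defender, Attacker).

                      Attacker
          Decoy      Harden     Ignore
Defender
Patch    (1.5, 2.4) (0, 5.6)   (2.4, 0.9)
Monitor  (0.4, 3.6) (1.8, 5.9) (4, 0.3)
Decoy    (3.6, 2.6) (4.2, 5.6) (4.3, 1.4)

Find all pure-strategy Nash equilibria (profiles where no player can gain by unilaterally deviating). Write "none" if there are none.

Mark each player's best response to every combination of opponents' strategies; a profile where every player is best-responding is a pure Nash equilibrium.
Defender against Decoy: payoffs 1.5, 0.4, 3.6 → best response Decoy.
Defender against Harden: payoffs 0, 1.8, 4.2 → best response Decoy.
Defender against Ignore: payoffs 2.4, 4, 4.3 → best response Decoy.
Attacker against Patch: payoffs 2.4, 5.6, 0.9 → best response Harden.
Attacker against Monitor: payoffs 3.6, 5.9, 0.3 → best response Harden.
Attacker against Decoy: payoffs 2.6, 5.6, 1.4 → best response Harden.
Mutual best responses: (Decoy, Harden).

The unique pure-strategy Nash equilibrium is (Decoy, Harden).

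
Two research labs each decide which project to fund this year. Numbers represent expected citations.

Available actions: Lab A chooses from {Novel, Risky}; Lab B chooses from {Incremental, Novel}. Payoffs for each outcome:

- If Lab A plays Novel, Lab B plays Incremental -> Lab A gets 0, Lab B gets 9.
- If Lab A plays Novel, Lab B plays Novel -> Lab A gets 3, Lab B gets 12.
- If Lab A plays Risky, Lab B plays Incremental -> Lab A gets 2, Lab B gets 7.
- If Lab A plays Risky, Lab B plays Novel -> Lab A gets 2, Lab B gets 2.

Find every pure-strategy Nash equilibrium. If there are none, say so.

Pure-strategy Nash equilibria: (Novel, Novel); (Risky, Incremental)

Mark each player's best response to every combination of opponents' strategies; a profile where every player is best-responding is a pure Nash equilibrium.
Lab A against Incremental: payoffs 0, 2 → best response Risky.
Lab A against Novel: payoffs 3, 2 → best response Novel.
Lab B against Novel: payoffs 9, 12 → best response Novel.
Lab B against Risky: payoffs 7, 2 → best response Incremental.
Mutual best responses: (Novel, Novel); (Risky, Incremental).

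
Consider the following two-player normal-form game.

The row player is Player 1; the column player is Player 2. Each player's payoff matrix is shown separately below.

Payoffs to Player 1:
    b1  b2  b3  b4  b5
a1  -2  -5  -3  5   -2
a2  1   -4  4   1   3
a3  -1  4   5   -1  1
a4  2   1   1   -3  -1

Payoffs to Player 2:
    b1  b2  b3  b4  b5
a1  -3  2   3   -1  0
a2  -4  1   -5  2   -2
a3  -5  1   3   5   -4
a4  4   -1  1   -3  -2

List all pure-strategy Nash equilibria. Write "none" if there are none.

(a4, b1)

For each strategy profile, look for a profitable unilateral deviation.
(a1, b1): Player 1 can switch to a2 (-2 → 1). Not NE.
(a1, b2): Player 1 can switch to a2 (-5 → -4). Not NE.
(a1, b3): Player 1 can switch to a2 (-3 → 4). Not NE.
(a1, b4): Player 2 can switch to b2 (-1 → 2). Not NE.
(a1, b5): Player 1 can switch to a2 (-2 → 3). Not NE.
(a2, b1): Player 1 can switch to a4 (1 → 2). Not NE.
(a4, b1): Player 1 gets 2, best alternative 1; Player 2 gets 4, best alternative 1. No profitable deviation — NE.
(The remaining 13 profiles each have a profitable deviation by the same check.)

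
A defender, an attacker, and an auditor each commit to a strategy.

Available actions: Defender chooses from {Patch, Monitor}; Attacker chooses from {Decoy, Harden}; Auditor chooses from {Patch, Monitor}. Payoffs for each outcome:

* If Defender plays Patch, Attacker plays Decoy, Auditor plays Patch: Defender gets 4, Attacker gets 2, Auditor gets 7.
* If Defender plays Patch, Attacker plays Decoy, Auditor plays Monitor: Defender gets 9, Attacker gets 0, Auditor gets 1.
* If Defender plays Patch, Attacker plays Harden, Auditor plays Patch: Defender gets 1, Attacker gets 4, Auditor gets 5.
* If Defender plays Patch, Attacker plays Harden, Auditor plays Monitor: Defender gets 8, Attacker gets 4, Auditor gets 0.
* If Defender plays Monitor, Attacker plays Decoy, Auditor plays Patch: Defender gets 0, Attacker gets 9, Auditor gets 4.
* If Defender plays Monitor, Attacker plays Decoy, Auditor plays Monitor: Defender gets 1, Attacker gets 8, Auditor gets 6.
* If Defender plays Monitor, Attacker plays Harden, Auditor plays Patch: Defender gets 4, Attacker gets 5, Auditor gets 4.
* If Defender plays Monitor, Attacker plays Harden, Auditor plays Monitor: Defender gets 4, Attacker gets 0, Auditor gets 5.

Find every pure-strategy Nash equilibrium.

none

(Patch, Decoy, Patch): Attacker can switch to Harden (2 → 4). Not NE.
(Patch, Decoy, Monitor): Attacker can switch to Harden (0 → 4). Not NE.
(Patch, Harden, Patch): Defender can switch to Monitor (1 → 4). Not NE.
(Patch, Harden, Monitor): Auditor can switch to Patch (0 → 5). Not NE.
(Monitor, Decoy, Patch): Defender can switch to Patch (0 → 4). Not NE.
(Monitor, Decoy, Monitor): Defender can switch to Patch (1 → 9). Not NE.
(Monitor, Harden, Patch): Attacker can switch to Decoy (5 → 9). Not NE.
(Monitor, Harden, Monitor): Defender can switch to Patch (4 → 8). Not NE.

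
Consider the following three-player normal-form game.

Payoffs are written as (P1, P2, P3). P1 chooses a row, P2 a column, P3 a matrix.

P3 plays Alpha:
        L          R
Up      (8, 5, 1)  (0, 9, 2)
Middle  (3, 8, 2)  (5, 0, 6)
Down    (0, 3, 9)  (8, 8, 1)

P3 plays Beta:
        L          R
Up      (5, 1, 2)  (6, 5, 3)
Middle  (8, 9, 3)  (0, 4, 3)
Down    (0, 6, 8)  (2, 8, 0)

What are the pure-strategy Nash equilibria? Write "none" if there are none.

The pure Nash equilibria are (Up, R, Beta), (Middle, L, Beta), (Down, R, Alpha).

P1 against (L, Alpha): payoffs 8, 3, 0 → best response Up.
P1 against (L, Beta): payoffs 5, 8, 0 → best response Middle.
P1 against (R, Alpha): payoffs 0, 5, 8 → best response Down.
P1 against (R, Beta): payoffs 6, 0, 2 → best response Up.
P2 against (Up, Alpha): payoffs 5, 9 → best response R.
P2 against (Up, Beta): payoffs 1, 5 → best response R.
P2 against (Middle, Alpha): payoffs 8, 0 → best response L.
P2 against (Middle, Beta): payoffs 9, 4 → best response L.
P2 against (Down, Alpha): payoffs 3, 8 → best response R.
P2 against (Down, Beta): payoffs 6, 8 → best response R.
P3 against (Up, L): payoffs 1, 2 → best response Beta.
P3 against (Up, R): payoffs 2, 3 → best response Beta.
P3 against (Middle, L): payoffs 2, 3 → best response Beta.
P3 against (Middle, R): payoffs 6, 3 → best response Alpha.
P3 against (Down, L): payoffs 9, 8 → best response Alpha.
P3 against (Down, R): payoffs 1, 0 → best response Alpha.
Mutual best responses: (Up, R, Beta); (Middle, L, Beta); (Down, R, Alpha).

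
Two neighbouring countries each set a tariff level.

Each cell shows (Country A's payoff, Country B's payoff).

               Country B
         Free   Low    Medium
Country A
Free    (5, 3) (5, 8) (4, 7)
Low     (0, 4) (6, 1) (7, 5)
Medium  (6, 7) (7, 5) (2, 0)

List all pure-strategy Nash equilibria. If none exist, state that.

Pure-strategy Nash equilibria: (Low, Medium); (Medium, Free)

(Free, Free): Country A can switch to Medium (5 → 6). Not NE.
(Free, Low): Country A can switch to Low (5 → 6). Not NE.
(Free, Medium): Country A can switch to Low (4 → 7). Not NE.
(Low, Free): Country A can switch to Free (0 → 5). Not NE.
(Low, Low): Country A can switch to Medium (6 → 7). Not NE.
(Low, Medium): Country A gets 7, best alternative 4; Country B gets 5, best alternative 4. No profitable deviation — NE.
(Medium, Free): Country A gets 6, best alternative 5; Country B gets 7, best alternative 5. No profitable deviation — NE.
(Medium, Low): Country B can switch to Free (5 → 7). Not NE.
(Medium, Medium): Country A can switch to Free (2 → 4). Not NE.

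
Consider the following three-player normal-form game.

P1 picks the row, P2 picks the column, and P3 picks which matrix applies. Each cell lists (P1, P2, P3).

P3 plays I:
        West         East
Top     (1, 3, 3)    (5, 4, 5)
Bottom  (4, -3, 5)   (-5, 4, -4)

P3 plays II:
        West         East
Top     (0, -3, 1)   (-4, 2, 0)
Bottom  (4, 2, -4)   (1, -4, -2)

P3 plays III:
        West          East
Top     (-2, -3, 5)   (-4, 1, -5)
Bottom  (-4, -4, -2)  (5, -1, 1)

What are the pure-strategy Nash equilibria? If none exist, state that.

Check each profile: it is a Nash equilibrium iff no player can strictly gain by switching unilaterally.
(Top, West, I): P1 can switch to Bottom (1 → 4). Not NE.
(Top, West, II): P1 can switch to Bottom (0 → 4). Not NE.
(Top, West, III): P2 can switch to East (-3 → 1). Not NE.
(Top, East, I): P1 gets 5, best alternative -5; P2 gets 4, best alternative 3; P3 gets 5, best alternative 0. No profitable deviation — NE.
(Top, East, II): P1 can switch to Bottom (-4 → 1). Not NE.
(Top, East, III): P1 can switch to Bottom (-4 → 5). Not NE.
(Bottom, West, I): P2 can switch to East (-3 → 4). Not NE.
(Bottom, West, II): P3 can switch to I (-4 → 5). Not NE.
(Bottom, West, III): P1 can switch to Top (-4 → -2). Not NE.
(Bottom, East, I): P1 can switch to Top (-5 → 5). Not NE.
(Bottom, East, II): P2 can switch to West (-4 → 2). Not NE.
(Bottom, East, III): P1 gets 5, best alternative -4; P2 gets -1, best alternative -4; P3 gets 1, best alternative -2. No profitable deviation — NE.

(Top, East, I) and (Bottom, East, III)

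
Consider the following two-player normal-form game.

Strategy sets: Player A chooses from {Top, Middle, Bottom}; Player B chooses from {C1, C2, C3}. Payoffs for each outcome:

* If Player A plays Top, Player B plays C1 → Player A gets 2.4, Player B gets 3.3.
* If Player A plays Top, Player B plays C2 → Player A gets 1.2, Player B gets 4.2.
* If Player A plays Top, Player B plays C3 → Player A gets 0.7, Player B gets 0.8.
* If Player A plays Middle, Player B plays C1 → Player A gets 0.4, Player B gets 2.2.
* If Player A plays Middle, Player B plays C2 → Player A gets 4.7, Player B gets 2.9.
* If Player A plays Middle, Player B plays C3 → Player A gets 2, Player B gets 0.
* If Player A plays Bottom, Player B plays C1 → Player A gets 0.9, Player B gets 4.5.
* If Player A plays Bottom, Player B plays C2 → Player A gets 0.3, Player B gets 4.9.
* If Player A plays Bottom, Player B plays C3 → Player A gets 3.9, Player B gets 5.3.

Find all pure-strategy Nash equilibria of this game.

The pure Nash equilibria are (Middle, C2); (Bottom, C3).

Player A against C1: payoffs 2.4, 0.4, 0.9 → best response Top.
Player A against C2: payoffs 1.2, 4.7, 0.3 → best response Middle.
Player A against C3: payoffs 0.7, 2, 3.9 → best response Bottom.
Player B against Top: payoffs 3.3, 4.2, 0.8 → best response C2.
Player B against Middle: payoffs 2.2, 2.9, 0 → best response C2.
Player B against Bottom: payoffs 4.5, 4.9, 5.3 → best response C3.
Mutual best responses: (Middle, C2); (Bottom, C3).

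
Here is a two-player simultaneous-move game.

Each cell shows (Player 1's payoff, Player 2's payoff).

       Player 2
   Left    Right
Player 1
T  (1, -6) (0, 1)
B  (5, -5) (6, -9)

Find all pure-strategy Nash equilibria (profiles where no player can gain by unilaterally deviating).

(T, Left): Player 1 can switch to B (1 → 5). Not NE.
(T, Right): Player 1 can switch to B (0 → 6). Not NE.
(B, Left): Player 1 gets 5, best alternative 1; Player 2 gets -5, best alternative -9. No profitable deviation — NE.
(B, Right): Player 2 can switch to Left (-9 → -5). Not NE.

The unique pure-strategy Nash equilibrium is (B, Left).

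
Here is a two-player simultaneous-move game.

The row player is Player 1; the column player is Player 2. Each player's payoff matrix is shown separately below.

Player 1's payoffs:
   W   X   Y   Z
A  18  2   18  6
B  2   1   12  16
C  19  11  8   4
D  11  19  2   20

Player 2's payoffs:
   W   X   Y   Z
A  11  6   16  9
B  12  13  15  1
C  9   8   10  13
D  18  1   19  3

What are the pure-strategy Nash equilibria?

Player 1 against W: payoffs 18, 2, 19, 11 → best response C.
Player 1 against X: payoffs 2, 1, 11, 19 → best response D.
Player 1 against Y: payoffs 18, 12, 8, 2 → best response A.
Player 1 against Z: payoffs 6, 16, 4, 20 → best response D.
Player 2 against A: payoffs 11, 6, 16, 9 → best response Y.
Player 2 against B: payoffs 12, 13, 15, 1 → best response Y.
Player 2 against C: payoffs 9, 8, 10, 13 → best response Z.
Player 2 against D: payoffs 18, 1, 19, 3 → best response Y.
Mutual best responses: (A, Y).

Pure NE: (A, Y)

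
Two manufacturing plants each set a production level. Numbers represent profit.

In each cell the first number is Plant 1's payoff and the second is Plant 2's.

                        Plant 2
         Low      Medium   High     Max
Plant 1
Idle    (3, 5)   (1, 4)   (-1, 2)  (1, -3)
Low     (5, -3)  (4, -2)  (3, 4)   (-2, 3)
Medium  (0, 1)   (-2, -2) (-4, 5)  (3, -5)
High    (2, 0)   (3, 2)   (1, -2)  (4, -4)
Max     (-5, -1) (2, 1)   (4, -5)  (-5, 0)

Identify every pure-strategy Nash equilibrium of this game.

Check each profile: it is a Nash equilibrium iff no player can strictly gain by switching unilaterally.
(Idle, Low): Plant 1 can switch to Low (3 → 5). Not NE.
(Idle, Medium): Plant 1 can switch to Low (1 → 4). Not NE.
(Idle, High): Plant 1 can switch to Low (-1 → 3). Not NE.
(Idle, Max): Plant 1 can switch to Medium (1 → 3). Not NE.
(Low, Low): Plant 2 can switch to Medium (-3 → -2). Not NE.
(Low, Medium): Plant 2 can switch to High (-2 → 4). Not NE.
(Low, High): Plant 1 can switch to Max (3 → 4). Not NE.
(Low, Max): Plant 1 can switch to Idle (-2 → 1). Not NE.
(Medium, Low): Plant 1 can switch to Idle (0 → 3). Not NE.
(Medium, Medium): Plant 1 can switch to Idle (-2 → 1). Not NE.
(The remaining 10 profiles each have a profitable deviation by the same check.)

No pure-strategy Nash equilibrium.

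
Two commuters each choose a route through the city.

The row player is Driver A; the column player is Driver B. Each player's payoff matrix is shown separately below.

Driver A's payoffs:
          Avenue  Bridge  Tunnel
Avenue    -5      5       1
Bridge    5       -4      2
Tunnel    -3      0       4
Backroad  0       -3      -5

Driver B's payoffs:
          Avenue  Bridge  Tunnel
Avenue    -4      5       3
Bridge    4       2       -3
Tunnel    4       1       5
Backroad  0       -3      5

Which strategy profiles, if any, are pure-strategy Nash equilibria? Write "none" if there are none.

Driver A against Avenue: payoffs -5, 5, -3, 0 → best response Bridge.
Driver A against Bridge: payoffs 5, -4, 0, -3 → best response Avenue.
Driver A against Tunnel: payoffs 1, 2, 4, -5 → best response Tunnel.
Driver B against Avenue: payoffs -4, 5, 3 → best response Bridge.
Driver B against Bridge: payoffs 4, 2, -3 → best response Avenue.
Driver B against Tunnel: payoffs 4, 1, 5 → best response Tunnel.
Driver B against Backroad: payoffs 0, -3, 5 → best response Tunnel.
Mutual best responses: (Avenue, Bridge); (Bridge, Avenue); (Tunnel, Tunnel).

(Avenue, Bridge); (Bridge, Avenue); (Tunnel, Tunnel)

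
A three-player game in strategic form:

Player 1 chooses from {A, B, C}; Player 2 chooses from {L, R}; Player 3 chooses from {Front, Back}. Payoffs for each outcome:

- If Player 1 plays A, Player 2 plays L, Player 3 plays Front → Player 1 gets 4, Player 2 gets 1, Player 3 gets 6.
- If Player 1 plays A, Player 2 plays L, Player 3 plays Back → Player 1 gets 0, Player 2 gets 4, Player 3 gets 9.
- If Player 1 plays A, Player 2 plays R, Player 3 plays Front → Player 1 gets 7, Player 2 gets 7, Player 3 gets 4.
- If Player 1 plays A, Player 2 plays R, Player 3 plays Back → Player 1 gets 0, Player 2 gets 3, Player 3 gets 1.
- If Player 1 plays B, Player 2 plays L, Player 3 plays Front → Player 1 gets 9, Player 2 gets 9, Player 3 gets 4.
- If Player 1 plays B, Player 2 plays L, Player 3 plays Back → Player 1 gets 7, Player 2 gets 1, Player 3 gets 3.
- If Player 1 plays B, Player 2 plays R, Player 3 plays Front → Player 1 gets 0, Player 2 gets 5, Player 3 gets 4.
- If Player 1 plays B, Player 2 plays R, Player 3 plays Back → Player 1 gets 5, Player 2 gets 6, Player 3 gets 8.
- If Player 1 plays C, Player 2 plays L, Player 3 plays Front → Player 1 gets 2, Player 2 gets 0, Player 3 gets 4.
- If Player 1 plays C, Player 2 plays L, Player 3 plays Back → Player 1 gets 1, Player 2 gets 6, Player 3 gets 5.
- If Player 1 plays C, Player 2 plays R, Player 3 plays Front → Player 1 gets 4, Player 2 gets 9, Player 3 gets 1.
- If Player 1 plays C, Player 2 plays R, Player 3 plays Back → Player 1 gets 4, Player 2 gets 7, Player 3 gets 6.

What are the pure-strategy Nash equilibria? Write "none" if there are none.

(A, R, Front), (B, L, Front), (B, R, Back)

Player 1 against (L, Front): payoffs 4, 9, 2 → best response B.
Player 1 against (L, Back): payoffs 0, 7, 1 → best response B.
Player 1 against (R, Front): payoffs 7, 0, 4 → best response A.
Player 1 against (R, Back): payoffs 0, 5, 4 → best response B.
Player 2 against (A, Front): payoffs 1, 7 → best response R.
Player 2 against (A, Back): payoffs 4, 3 → best response L.
Player 2 against (B, Front): payoffs 9, 5 → best response L.
Player 2 against (B, Back): payoffs 1, 6 → best response R.
Player 2 against (C, Front): payoffs 0, 9 → best response R.
Player 2 against (C, Back): payoffs 6, 7 → best response R.
Player 3 against (A, L): payoffs 6, 9 → best response Back.
Player 3 against (A, R): payoffs 4, 1 → best response Front.
Player 3 against (B, L): payoffs 4, 3 → best response Front.
Player 3 against (B, R): payoffs 4, 8 → best response Back.
Player 3 against (C, L): payoffs 4, 5 → best response Back.
Player 3 against (C, R): payoffs 1, 6 → best response Back.
Mutual best responses: (A, R, Front); (B, L, Front); (B, R, Back).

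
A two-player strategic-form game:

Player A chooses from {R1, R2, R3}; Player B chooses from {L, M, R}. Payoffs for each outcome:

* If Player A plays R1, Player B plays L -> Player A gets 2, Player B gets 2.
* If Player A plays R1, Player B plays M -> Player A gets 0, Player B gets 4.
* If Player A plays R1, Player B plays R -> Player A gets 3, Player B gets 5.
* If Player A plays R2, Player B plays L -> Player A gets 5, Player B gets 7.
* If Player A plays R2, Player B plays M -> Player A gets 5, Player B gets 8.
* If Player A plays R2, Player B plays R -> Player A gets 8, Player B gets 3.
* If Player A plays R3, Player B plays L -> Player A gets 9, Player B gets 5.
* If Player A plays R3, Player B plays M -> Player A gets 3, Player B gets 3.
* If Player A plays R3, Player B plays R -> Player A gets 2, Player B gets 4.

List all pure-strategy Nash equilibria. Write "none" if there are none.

Check each profile: it is a Nash equilibrium iff no player can strictly gain by switching unilaterally.
(R1, L): Player A can switch to R2 (2 → 5). Not NE.
(R1, M): Player A can switch to R2 (0 → 5). Not NE.
(R1, R): Player A can switch to R2 (3 → 8). Not NE.
(R2, L): Player A can switch to R3 (5 → 9). Not NE.
(R2, M): Player A gets 5, best alternative 3; Player B gets 8, best alternative 7. No profitable deviation — NE.
(R2, R): Player B can switch to L (3 → 7). Not NE.
(R3, L): Player A gets 9, best alternative 5; Player B gets 5, best alternative 4. No profitable deviation — NE.
(R3, M): Player A can switch to R2 (3 → 5). Not NE.
(R3, R): Player A can switch to R1 (2 → 3). Not NE.

The pure Nash equilibria are (R2, M) and (R3, L).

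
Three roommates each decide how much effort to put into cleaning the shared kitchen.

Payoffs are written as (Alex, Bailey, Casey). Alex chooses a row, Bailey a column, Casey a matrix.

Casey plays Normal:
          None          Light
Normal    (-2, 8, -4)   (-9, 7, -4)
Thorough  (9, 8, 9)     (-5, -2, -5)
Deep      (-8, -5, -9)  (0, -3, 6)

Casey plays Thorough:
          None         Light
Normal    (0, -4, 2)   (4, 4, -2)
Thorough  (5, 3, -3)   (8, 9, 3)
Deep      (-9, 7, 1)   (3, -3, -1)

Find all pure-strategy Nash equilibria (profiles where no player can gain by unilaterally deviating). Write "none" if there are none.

(Thorough, None, Normal), (Thorough, Light, Thorough), (Deep, Light, Normal)

Alex against (None, Normal): payoffs -2, 9, -8 → best response Thorough.
Alex against (None, Thorough): payoffs 0, 5, -9 → best response Thorough.
Alex against (Light, Normal): payoffs -9, -5, 0 → best response Deep.
Alex against (Light, Thorough): payoffs 4, 8, 3 → best response Thorough.
Bailey against (Normal, Normal): payoffs 8, 7 → best response None.
Bailey against (Normal, Thorough): payoffs -4, 4 → best response Light.
Bailey against (Thorough, Normal): payoffs 8, -2 → best response None.
Bailey against (Thorough, Thorough): payoffs 3, 9 → best response Light.
Bailey against (Deep, Normal): payoffs -5, -3 → best response Light.
Bailey against (Deep, Thorough): payoffs 7, -3 → best response None.
Casey against (Normal, None): payoffs -4, 2 → best response Thorough.
Casey against (Normal, Light): payoffs -4, -2 → best response Thorough.
Casey against (Thorough, None): payoffs 9, -3 → best response Normal.
Casey against (Thorough, Light): payoffs -5, 3 → best response Thorough.
Casey against (Deep, None): payoffs -9, 1 → best response Thorough.
Casey against (Deep, Light): payoffs 6, -1 → best response Normal.
Mutual best responses: (Thorough, None, Normal); (Thorough, Light, Thorough); (Deep, Light, Normal).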